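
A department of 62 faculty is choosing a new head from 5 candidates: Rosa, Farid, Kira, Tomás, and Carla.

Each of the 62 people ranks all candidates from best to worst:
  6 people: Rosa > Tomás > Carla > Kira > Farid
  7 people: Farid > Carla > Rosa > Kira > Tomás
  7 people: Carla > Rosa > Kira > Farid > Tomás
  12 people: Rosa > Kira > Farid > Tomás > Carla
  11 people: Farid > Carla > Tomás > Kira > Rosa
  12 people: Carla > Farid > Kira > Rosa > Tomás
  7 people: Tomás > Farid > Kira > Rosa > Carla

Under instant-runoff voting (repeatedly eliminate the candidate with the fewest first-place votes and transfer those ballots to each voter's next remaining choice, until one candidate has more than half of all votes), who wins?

Round 1: Rosa 18, Farid 18, Kira 0, Tomás 7, Carla 19. Kira eliminated.
Round 2: Rosa 18, Farid 18, Tomás 7, Carla 19. Tomás eliminated.
Round 3: Rosa 18, Farid 25, Carla 19. Rosa eliminated.
Round 4: Farid 37, Carla 25. Farid has a majority (≥32).

Farid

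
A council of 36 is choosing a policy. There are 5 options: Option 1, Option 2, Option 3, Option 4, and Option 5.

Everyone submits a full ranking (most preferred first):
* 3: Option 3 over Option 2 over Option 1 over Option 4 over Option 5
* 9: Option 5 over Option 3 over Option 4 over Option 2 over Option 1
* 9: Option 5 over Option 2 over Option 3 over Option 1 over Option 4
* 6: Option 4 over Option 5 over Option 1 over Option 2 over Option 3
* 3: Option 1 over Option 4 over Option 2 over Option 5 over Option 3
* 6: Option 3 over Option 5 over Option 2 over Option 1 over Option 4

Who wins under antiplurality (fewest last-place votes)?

Last-place votes: Option 1 9, Option 2 0, Option 3 9, Option 4 15, Option 5 3.

Option 2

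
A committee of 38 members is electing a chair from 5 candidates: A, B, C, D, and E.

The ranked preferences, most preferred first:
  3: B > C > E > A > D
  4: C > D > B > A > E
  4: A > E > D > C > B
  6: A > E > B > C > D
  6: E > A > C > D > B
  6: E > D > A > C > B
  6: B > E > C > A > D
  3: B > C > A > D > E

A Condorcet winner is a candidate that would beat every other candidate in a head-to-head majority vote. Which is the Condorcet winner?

E vs A: 21–17
E vs B: 22–16
E vs C: 28–10
E vs D: 31–7
E beats every other candidate.

E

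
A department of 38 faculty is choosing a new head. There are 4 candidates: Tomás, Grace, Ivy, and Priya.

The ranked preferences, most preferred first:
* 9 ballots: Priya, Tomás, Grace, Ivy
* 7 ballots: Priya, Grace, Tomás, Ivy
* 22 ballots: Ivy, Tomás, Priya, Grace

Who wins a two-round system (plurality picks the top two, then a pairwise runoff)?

Ivy

Round 1 first-place votes: Tomás 0, Grace 0, Ivy 22, Priya 16. Ivy and Priya advance.
Runoff: Ivy is ranked above Priya on 22 ballots, Priya above Ivy on 16.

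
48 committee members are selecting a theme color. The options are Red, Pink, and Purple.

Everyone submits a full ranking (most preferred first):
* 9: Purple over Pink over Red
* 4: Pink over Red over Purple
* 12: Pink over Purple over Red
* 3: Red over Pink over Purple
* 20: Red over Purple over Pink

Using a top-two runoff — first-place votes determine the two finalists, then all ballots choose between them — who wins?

Pink

Round 1 first-place votes: Red 23, Pink 16, Purple 9. Red and Pink advance.
Runoff: Red is ranked above Pink on 23 ballots, Pink above Red on 25.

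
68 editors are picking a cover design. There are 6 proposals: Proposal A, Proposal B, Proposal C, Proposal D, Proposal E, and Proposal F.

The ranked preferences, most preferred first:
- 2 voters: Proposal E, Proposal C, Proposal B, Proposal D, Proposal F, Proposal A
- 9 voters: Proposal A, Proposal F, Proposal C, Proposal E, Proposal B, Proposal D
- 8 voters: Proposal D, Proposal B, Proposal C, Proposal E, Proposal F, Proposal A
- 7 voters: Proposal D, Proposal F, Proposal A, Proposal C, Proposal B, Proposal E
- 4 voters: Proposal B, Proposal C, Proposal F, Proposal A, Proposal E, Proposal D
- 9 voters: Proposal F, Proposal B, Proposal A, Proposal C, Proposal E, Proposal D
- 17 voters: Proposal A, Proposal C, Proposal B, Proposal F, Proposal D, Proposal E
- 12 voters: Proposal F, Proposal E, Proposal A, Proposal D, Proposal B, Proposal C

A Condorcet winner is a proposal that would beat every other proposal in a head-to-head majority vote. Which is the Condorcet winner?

Proposal F

Proposal F vs Proposal A: 42–26
Proposal F vs Proposal B: 37–31
Proposal F vs Proposal C: 37–31
Proposal F vs Proposal D: 51–17
Proposal F vs Proposal E: 58–10
Proposal F beats every other proposal.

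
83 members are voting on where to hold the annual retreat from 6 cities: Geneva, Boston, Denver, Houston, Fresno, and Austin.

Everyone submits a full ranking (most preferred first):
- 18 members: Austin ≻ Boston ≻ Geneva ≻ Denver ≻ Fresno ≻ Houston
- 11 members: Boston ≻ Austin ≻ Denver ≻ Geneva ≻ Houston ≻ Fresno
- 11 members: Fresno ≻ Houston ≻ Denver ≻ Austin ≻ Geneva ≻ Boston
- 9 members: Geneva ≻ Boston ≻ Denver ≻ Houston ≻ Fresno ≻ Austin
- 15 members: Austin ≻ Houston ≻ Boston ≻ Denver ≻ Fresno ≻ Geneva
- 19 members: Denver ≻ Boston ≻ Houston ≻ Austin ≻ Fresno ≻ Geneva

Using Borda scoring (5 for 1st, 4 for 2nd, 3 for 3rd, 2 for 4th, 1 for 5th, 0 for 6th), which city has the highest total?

Geneva: 18×3 + 11×2 + 11×1 + 9×5 + 15×0 + 19×0 = 132
Boston: 18×4 + 11×5 + 11×0 + 9×4 + 15×3 + 19×4 = 284
Denver: 18×2 + 11×3 + 11×3 + 9×3 + 15×2 + 19×5 = 254
Houston: 18×0 + 11×1 + 11×4 + 9×2 + 15×4 + 19×3 = 190
Fresno: 18×1 + 11×0 + 11×5 + 9×1 + 15×1 + 19×1 = 116
Austin: 18×5 + 11×4 + 11×2 + 9×0 + 15×5 + 19×2 = 269

Boston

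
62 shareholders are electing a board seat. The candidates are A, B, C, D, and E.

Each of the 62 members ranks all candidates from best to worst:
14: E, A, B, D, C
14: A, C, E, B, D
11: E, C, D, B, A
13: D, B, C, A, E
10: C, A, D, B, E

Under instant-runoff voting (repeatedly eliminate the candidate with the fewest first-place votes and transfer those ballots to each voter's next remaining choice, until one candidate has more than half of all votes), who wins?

Round 1: A 14, B 0, C 10, D 13, E 25. B eliminated.
Round 2: A 14, C 10, D 13, E 25. C eliminated.
Round 3: A 24, D 13, E 25. D eliminated.
Round 4: A 37, E 25. A has a majority (≥32).

A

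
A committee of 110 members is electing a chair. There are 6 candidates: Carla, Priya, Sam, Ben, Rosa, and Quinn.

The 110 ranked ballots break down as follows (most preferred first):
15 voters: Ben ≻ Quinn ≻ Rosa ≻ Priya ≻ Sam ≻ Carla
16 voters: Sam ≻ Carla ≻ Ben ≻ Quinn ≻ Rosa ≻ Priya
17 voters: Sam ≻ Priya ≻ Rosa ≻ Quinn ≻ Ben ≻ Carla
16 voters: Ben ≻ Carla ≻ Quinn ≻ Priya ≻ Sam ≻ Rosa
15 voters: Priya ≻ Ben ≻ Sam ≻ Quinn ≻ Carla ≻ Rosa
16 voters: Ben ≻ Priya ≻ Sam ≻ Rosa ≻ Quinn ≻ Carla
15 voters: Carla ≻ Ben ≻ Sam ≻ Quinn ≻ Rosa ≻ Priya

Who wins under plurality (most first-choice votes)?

First-place votes: Carla 15, Priya 15, Sam 33, Ben 47, Rosa 0, Quinn 0.

Ben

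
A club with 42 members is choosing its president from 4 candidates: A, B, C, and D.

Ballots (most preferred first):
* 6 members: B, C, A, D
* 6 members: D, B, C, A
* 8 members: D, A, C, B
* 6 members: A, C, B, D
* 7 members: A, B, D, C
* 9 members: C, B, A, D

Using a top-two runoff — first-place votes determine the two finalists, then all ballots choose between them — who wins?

Round 1 first-place votes: A 13, B 6, C 9, D 14. D and A advance.
Runoff: D is ranked above A on 14 ballots, A above D on 28.

A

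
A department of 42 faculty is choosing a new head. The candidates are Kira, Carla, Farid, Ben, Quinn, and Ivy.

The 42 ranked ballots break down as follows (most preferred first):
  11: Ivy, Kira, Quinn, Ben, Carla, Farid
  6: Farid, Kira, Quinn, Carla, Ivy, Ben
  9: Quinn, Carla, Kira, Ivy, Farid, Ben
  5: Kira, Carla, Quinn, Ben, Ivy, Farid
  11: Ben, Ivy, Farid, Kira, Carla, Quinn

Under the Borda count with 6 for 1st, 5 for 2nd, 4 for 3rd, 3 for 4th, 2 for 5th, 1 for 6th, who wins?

Kira: 11×5 + 6×5 + 9×4 + 5×6 + 11×3 = 184
Carla: 11×2 + 6×3 + 9×5 + 5×5 + 11×2 = 132
Farid: 11×1 + 6×6 + 9×2 + 5×1 + 11×4 = 114
Ben: 11×3 + 6×1 + 9×1 + 5×3 + 11×6 = 129
Quinn: 11×4 + 6×4 + 9×6 + 5×4 + 11×1 = 153
Ivy: 11×6 + 6×2 + 9×3 + 5×2 + 11×5 = 170

Kira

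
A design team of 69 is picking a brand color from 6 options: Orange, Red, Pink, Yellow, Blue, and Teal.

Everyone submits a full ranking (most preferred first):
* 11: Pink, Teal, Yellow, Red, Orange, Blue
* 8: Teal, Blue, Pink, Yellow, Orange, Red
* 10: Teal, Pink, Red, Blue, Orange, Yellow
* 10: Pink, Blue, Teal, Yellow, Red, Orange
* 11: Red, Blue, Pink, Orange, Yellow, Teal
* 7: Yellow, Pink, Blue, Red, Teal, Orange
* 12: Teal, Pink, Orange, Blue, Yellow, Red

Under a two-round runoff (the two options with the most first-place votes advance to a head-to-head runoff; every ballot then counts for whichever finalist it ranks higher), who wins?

Pink

Round 1 first-place votes: Orange 0, Red 11, Pink 21, Yellow 7, Blue 0, Teal 30. Teal and Pink advance.
Runoff: Teal is ranked above Pink on 30 ballots, Pink above Teal on 39.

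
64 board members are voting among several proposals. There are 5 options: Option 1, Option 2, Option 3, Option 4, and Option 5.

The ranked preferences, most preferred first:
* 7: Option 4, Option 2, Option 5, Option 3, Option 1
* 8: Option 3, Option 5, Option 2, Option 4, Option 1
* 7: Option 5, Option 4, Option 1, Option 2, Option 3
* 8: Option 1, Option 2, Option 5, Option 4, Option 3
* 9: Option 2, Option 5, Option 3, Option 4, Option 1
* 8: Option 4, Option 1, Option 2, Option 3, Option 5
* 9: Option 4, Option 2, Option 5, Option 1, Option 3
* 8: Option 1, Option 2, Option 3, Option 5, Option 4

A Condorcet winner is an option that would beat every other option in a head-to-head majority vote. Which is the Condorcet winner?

Option 2 vs Option 1: 33–31
Option 2 vs Option 3: 56–8
Option 2 vs Option 4: 33–31
Option 2 vs Option 5: 49–15
Option 2 beats every other option.

Option 2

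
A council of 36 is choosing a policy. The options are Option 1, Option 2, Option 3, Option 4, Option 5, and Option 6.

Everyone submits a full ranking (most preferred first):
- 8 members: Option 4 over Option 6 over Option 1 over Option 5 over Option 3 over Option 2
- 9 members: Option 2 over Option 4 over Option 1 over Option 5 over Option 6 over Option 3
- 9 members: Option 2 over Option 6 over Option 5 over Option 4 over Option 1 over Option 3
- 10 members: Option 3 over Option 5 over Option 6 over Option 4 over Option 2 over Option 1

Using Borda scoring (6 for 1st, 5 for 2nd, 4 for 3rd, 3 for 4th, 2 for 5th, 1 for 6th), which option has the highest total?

Option 4

Option 1: 8×4 + 9×4 + 9×2 + 10×1 = 96
Option 2: 8×1 + 9×6 + 9×6 + 10×2 = 136
Option 3: 8×2 + 9×1 + 9×1 + 10×6 = 94
Option 4: 8×6 + 9×5 + 9×3 + 10×3 = 150
Option 5: 8×3 + 9×3 + 9×4 + 10×5 = 137
Option 6: 8×5 + 9×2 + 9×5 + 10×4 = 143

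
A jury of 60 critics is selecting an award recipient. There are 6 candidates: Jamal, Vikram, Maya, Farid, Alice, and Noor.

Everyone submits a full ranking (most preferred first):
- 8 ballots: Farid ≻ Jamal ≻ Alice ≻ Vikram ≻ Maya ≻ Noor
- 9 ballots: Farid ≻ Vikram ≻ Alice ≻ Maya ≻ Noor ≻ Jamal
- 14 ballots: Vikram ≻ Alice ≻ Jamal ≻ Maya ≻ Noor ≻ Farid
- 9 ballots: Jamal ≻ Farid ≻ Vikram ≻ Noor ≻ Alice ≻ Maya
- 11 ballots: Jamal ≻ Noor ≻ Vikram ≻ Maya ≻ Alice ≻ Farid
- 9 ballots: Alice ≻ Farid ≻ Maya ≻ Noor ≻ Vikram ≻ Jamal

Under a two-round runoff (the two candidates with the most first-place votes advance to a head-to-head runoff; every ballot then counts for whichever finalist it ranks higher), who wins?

Round 1 first-place votes: Jamal 20, Vikram 14, Maya 0, Farid 17, Alice 9, Noor 0. Jamal and Farid advance.
Runoff: Jamal is ranked above Farid on 34 ballots, Farid above Jamal on 26.

Jamal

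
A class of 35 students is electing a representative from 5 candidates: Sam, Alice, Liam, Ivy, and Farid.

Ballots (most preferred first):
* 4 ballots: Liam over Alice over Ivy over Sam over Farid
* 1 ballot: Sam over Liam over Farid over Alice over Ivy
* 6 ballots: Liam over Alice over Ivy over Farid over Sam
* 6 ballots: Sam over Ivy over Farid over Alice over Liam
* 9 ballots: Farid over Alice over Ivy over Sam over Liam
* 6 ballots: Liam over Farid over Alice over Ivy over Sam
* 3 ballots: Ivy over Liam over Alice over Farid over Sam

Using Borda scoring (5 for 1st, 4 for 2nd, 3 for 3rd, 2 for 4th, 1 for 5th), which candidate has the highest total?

Alice

Sam: 4×2 + 1×5 + 6×1 + 6×5 + 9×2 + 6×1 + 3×1 = 76
Alice: 4×4 + 1×2 + 6×4 + 6×2 + 9×4 + 6×3 + 3×3 = 117
Liam: 4×5 + 1×4 + 6×5 + 6×1 + 9×1 + 6×5 + 3×4 = 111
Ivy: 4×3 + 1×1 + 6×3 + 6×4 + 9×3 + 6×2 + 3×5 = 109
Farid: 4×1 + 1×3 + 6×2 + 6×3 + 9×5 + 6×4 + 3×2 = 112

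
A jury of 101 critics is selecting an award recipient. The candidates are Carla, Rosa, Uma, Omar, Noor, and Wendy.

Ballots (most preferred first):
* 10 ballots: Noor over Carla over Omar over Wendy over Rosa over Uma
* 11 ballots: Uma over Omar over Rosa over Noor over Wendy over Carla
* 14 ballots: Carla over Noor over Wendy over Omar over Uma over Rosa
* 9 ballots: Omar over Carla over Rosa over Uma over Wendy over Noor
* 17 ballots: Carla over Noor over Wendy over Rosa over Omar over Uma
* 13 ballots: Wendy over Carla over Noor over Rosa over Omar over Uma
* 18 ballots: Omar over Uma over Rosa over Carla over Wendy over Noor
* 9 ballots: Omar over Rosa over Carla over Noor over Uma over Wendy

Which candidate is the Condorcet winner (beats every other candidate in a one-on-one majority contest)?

Carla vs Rosa: 63–38
Carla vs Uma: 72–29
Carla vs Omar: 54–47
Carla vs Noor: 80–21
Carla vs Wendy: 77–24
Carla beats every other candidate.

Carla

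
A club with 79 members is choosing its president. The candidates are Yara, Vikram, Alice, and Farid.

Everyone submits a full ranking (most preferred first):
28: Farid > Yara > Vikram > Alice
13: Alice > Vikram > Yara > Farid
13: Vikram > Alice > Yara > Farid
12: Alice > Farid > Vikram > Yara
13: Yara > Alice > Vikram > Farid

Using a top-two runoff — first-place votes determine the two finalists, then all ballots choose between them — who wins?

Round 1 first-place votes: Yara 13, Vikram 13, Alice 25, Farid 28. Farid and Alice advance.
Runoff: Farid is ranked above Alice on 28 ballots, Alice above Farid on 51.

Alice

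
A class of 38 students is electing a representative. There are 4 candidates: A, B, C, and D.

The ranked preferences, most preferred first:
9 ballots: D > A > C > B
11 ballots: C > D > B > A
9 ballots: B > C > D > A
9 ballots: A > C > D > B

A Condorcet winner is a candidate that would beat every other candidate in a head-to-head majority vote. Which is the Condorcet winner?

C

C vs A: 20–18
C vs B: 29–9
C vs D: 29–9
C beats every other candidate.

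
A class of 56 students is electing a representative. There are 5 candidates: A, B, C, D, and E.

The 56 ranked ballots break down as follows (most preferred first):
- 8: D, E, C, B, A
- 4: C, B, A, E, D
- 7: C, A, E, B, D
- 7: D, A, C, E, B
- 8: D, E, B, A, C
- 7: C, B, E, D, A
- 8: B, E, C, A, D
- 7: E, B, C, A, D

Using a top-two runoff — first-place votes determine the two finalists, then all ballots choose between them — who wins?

C

Round 1 first-place votes: A 0, B 8, C 18, D 23, E 7. D and C advance.
Runoff: D is ranked above C on 23 ballots, C above D on 33.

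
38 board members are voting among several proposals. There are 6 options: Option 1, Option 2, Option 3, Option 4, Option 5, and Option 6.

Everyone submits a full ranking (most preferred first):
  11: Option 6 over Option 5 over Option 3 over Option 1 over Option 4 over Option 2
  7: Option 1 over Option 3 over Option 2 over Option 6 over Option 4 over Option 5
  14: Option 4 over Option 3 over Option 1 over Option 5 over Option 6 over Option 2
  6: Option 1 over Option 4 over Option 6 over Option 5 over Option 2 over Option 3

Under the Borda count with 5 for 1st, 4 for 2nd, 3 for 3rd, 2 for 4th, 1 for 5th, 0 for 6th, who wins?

Option 1: 11×2 + 7×5 + 14×3 + 6×5 = 129
Option 2: 11×0 + 7×3 + 14×0 + 6×1 = 27
Option 3: 11×3 + 7×4 + 14×4 + 6×0 = 117
Option 4: 11×1 + 7×1 + 14×5 + 6×4 = 112
Option 5: 11×4 + 7×0 + 14×2 + 6×2 = 84
Option 6: 11×5 + 7×2 + 14×1 + 6×3 = 101

Option 1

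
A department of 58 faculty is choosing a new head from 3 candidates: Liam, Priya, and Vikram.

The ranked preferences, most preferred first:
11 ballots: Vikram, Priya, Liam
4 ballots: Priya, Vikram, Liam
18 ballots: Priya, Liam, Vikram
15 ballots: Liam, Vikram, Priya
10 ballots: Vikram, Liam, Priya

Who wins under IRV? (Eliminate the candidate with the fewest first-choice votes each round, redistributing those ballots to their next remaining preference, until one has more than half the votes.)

Vikram

Round 1: Liam 15, Priya 22, Vikram 21. Liam eliminated.
Round 2: Priya 22, Vikram 36. Vikram has a majority (≥30).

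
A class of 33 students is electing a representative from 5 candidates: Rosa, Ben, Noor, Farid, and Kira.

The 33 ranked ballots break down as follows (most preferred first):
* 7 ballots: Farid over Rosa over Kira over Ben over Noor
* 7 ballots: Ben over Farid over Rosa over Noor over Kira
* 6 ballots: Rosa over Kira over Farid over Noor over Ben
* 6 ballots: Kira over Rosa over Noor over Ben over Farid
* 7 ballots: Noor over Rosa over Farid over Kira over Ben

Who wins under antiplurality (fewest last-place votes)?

Rosa

Last-place votes: Rosa 0, Ben 13, Noor 7, Farid 6, Kira 7.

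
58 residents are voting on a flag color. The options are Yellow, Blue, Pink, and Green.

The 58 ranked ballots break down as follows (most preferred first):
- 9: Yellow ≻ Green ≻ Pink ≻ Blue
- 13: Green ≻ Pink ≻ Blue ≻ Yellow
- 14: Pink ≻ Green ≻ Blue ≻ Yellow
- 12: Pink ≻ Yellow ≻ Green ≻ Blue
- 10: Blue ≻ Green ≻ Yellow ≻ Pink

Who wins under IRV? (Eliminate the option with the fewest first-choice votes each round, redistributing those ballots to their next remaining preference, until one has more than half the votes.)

Round 1: Yellow 9, Blue 10, Pink 26, Green 13. Yellow eliminated.
Round 2: Blue 10, Pink 26, Green 22. Blue eliminated.
Round 3: Pink 26, Green 32. Green has a majority (≥30).

Green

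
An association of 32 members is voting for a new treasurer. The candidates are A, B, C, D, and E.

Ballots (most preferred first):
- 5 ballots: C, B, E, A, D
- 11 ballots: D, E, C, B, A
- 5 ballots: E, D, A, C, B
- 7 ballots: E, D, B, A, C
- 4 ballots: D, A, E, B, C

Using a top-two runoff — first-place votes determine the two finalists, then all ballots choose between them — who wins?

E

Round 1 first-place votes: A 0, B 0, C 5, D 15, E 12. D and E advance.
Runoff: D is ranked above E on 15 ballots, E above D on 17.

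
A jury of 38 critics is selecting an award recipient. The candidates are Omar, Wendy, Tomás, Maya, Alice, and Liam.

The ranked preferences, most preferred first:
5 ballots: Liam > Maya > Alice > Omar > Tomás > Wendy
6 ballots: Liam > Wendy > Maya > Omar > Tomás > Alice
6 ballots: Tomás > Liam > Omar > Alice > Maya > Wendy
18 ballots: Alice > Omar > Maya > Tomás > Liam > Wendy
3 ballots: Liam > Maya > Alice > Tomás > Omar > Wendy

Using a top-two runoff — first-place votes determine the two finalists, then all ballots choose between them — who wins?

Liam

Round 1 first-place votes: Omar 0, Wendy 0, Tomás 6, Maya 0, Alice 18, Liam 14. Alice and Liam advance.
Runoff: Alice is ranked above Liam on 18 ballots, Liam above Alice on 20.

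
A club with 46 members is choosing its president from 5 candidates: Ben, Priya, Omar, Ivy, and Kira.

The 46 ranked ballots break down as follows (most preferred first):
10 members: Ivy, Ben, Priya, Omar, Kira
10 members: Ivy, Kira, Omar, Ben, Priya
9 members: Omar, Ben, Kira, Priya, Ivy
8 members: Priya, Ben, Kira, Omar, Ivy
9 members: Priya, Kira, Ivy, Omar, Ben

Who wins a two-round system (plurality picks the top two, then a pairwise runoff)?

Priya

Round 1 first-place votes: Ben 0, Priya 17, Omar 9, Ivy 20, Kira 0. Ivy and Priya advance.
Runoff: Ivy is ranked above Priya on 20 ballots, Priya above Ivy on 26.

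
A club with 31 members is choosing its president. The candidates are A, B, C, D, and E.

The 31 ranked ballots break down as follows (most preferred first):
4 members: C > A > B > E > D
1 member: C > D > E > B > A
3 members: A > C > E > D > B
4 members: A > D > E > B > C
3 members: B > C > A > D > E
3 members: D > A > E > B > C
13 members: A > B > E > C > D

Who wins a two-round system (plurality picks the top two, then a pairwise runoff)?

A

Round 1 first-place votes: A 20, B 3, C 5, D 3, E 0. A and C advance.
Runoff: A is ranked above C on 23 ballots, C above A on 8.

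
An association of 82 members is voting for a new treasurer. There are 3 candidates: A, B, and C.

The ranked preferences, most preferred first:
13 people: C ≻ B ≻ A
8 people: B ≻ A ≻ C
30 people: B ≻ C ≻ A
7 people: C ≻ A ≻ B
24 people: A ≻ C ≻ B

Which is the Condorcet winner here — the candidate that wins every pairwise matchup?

C vs A: 50–32
C vs B: 44–38
C beats every other candidate.

C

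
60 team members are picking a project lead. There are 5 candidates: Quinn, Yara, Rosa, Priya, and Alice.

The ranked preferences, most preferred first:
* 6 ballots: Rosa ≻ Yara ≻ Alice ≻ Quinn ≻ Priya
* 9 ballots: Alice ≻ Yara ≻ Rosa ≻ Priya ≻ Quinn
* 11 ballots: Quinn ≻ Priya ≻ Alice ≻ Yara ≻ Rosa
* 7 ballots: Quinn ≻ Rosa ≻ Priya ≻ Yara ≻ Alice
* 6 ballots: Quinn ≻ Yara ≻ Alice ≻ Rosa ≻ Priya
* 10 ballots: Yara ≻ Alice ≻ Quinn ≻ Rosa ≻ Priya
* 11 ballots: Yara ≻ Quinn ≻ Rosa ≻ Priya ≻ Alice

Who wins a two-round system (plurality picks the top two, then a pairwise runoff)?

Round 1 first-place votes: Quinn 24, Yara 21, Rosa 6, Priya 0, Alice 9. Quinn and Yara advance.
Runoff: Quinn is ranked above Yara on 24 ballots, Yara above Quinn on 36.

Yara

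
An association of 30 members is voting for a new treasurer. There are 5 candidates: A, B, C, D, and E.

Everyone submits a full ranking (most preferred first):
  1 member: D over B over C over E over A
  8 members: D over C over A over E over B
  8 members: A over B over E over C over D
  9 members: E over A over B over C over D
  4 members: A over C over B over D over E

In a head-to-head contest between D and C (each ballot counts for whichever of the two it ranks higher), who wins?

D is ranked above C on 9 ballots; C above D on 21.

C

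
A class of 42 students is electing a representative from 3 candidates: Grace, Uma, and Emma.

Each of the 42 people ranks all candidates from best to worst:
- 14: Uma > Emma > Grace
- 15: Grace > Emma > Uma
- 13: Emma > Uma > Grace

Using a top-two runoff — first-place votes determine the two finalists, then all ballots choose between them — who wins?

Round 1 first-place votes: Grace 15, Uma 14, Emma 13. Grace and Uma advance.
Runoff: Grace is ranked above Uma on 15 ballots, Uma above Grace on 27.

Uma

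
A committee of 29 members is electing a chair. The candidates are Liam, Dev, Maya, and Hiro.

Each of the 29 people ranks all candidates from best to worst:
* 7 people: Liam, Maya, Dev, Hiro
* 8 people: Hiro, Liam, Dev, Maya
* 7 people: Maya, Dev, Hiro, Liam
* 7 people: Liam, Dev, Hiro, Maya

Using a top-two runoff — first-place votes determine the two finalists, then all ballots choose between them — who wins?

Hiro

Round 1 first-place votes: Liam 14, Dev 0, Maya 7, Hiro 8. Liam and Hiro advance.
Runoff: Liam is ranked above Hiro on 14 ballots, Hiro above Liam on 15.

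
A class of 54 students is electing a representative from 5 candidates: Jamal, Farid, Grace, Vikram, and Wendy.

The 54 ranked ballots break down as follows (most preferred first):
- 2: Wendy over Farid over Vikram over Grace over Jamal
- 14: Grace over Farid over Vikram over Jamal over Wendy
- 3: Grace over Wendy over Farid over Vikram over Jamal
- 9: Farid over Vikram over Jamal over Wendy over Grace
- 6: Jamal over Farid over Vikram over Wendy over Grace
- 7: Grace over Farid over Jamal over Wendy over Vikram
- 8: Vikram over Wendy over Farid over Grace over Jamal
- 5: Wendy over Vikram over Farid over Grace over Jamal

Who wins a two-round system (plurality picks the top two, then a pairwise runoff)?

Round 1 first-place votes: Jamal 6, Farid 9, Grace 24, Vikram 8, Wendy 7. Grace and Farid advance.
Runoff: Grace is ranked above Farid on 24 ballots, Farid above Grace on 30.

Farid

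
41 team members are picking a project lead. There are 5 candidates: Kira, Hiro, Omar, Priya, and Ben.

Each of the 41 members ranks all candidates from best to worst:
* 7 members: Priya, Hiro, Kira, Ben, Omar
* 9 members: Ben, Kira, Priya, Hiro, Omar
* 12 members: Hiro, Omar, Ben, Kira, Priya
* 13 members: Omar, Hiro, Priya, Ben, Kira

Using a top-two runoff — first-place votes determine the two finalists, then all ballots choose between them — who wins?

Hiro

Round 1 first-place votes: Kira 0, Hiro 12, Omar 13, Priya 7, Ben 9. Omar and Hiro advance.
Runoff: Omar is ranked above Hiro on 13 ballots, Hiro above Omar on 28.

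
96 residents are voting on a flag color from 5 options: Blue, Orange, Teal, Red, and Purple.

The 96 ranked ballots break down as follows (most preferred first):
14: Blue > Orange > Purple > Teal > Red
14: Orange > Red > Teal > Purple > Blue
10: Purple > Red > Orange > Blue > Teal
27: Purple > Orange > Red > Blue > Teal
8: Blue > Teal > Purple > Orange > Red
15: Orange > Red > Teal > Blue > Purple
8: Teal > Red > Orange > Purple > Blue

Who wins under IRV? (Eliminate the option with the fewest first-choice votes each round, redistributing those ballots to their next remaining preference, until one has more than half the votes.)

Orange

Round 1: Blue 22, Orange 29, Teal 8, Red 0, Purple 37. Red eliminated.
Round 2: Blue 22, Orange 29, Teal 8, Purple 37. Teal eliminated.
Round 3: Blue 22, Orange 37, Purple 37. Blue eliminated.
Round 4: Orange 51, Purple 45. Orange has a majority (≥49).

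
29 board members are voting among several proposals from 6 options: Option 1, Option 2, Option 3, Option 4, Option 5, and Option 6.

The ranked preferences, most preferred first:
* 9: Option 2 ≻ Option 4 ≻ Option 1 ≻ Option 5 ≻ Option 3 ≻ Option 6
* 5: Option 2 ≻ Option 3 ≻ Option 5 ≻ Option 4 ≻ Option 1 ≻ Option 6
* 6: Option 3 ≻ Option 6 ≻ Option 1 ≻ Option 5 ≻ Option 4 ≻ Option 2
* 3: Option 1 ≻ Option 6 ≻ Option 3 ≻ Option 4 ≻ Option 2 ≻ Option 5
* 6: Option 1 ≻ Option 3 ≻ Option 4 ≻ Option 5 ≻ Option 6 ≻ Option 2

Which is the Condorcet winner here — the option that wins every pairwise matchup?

Option 1 vs Option 2: 15–14
Option 1 vs Option 3: 18–11
Option 1 vs Option 4: 15–14
Option 1 vs Option 5: 24–5
Option 1 vs Option 6: 23–6
Option 1 beats every other option.

Option 1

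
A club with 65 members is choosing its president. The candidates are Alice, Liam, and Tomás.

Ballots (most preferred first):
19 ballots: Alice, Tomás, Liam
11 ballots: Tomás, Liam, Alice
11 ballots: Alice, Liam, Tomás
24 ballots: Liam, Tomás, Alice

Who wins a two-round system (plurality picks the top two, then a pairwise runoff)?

Round 1 first-place votes: Alice 30, Liam 24, Tomás 11. Alice and Liam advance.
Runoff: Alice is ranked above Liam on 30 ballots, Liam above Alice on 35.

Liam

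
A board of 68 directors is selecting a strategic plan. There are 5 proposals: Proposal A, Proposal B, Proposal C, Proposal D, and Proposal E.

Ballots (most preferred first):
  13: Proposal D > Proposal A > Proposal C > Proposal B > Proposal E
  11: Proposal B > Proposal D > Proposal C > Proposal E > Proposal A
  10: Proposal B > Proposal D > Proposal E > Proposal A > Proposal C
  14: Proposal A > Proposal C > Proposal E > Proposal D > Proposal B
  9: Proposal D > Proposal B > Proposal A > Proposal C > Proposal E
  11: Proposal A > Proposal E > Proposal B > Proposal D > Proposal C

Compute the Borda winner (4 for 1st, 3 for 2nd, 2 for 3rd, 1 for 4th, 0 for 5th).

Proposal A: 13×3 + 11×0 + 10×1 + 14×4 + 9×2 + 11×4 = 167
Proposal B: 13×1 + 11×4 + 10×4 + 14×0 + 9×3 + 11×2 = 146
Proposal C: 13×2 + 11×2 + 10×0 + 14×3 + 9×1 + 11×0 = 99
Proposal D: 13×4 + 11×3 + 10×3 + 14×1 + 9×4 + 11×1 = 176
Proposal E: 13×0 + 11×1 + 10×2 + 14×2 + 9×0 + 11×3 = 92

Proposal D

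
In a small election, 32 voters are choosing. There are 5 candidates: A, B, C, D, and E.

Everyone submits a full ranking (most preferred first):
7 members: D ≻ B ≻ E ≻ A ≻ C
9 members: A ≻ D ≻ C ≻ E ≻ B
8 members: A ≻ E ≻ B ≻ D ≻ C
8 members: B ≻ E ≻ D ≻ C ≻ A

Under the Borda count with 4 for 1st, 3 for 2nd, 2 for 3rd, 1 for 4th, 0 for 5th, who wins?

A: 7×1 + 9×4 + 8×4 + 8×0 = 75
B: 7×3 + 9×0 + 8×2 + 8×4 = 69
C: 7×0 + 9×2 + 8×0 + 8×1 = 26
D: 7×4 + 9×3 + 8×1 + 8×2 = 79
E: 7×2 + 9×1 + 8×3 + 8×3 = 71

D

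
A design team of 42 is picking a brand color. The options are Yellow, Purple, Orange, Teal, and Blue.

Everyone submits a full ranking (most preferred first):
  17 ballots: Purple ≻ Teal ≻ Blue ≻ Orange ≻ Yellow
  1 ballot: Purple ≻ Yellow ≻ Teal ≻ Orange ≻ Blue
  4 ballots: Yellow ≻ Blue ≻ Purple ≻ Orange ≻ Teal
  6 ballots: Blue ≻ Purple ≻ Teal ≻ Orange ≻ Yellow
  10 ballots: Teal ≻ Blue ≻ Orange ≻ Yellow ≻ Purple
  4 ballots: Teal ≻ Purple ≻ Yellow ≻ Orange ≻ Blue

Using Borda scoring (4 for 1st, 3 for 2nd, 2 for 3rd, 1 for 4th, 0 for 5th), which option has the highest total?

Teal

Yellow: 17×0 + 1×3 + 4×4 + 6×0 + 10×1 + 4×2 = 37
Purple: 17×4 + 1×4 + 4×2 + 6×3 + 10×0 + 4×3 = 110
Orange: 17×1 + 1×1 + 4×1 + 6×1 + 10×2 + 4×1 = 52
Teal: 17×3 + 1×2 + 4×0 + 6×2 + 10×4 + 4×4 = 121
Blue: 17×2 + 1×0 + 4×3 + 6×4 + 10×3 + 4×0 = 100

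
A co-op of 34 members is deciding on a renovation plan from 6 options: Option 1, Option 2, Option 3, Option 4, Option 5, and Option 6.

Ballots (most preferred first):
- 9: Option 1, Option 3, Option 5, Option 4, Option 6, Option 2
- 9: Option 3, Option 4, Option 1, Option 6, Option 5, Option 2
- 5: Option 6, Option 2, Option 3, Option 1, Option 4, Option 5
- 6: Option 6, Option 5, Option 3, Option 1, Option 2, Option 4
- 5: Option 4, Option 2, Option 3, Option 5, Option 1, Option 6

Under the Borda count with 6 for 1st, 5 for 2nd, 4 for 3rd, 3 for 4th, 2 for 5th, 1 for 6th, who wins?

Option 1: 9×6 + 9×4 + 5×3 + 6×3 + 5×2 = 133
Option 2: 9×1 + 9×1 + 5×5 + 6×2 + 5×5 = 80
Option 3: 9×5 + 9×6 + 5×4 + 6×4 + 5×4 = 163
Option 4: 9×3 + 9×5 + 5×2 + 6×1 + 5×6 = 118
Option 5: 9×4 + 9×2 + 5×1 + 6×5 + 5×3 = 104
Option 6: 9×2 + 9×3 + 5×6 + 6×6 + 5×1 = 116

Option 3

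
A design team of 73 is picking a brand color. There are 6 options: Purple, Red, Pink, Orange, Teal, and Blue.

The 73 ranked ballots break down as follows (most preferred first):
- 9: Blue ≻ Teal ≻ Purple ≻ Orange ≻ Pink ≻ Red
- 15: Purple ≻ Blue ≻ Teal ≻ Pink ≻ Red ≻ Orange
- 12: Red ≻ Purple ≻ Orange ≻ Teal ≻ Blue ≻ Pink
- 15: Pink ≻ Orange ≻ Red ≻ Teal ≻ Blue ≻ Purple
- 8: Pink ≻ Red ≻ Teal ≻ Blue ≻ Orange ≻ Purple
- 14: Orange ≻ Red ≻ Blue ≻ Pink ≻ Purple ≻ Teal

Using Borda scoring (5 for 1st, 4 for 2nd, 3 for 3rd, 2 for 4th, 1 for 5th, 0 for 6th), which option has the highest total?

Purple: 9×3 + 15×5 + 12×4 + 15×0 + 8×0 + 14×1 = 164
Red: 9×0 + 15×1 + 12×5 + 15×3 + 8×4 + 14×4 = 208
Pink: 9×1 + 15×2 + 12×0 + 15×5 + 8×5 + 14×2 = 182
Orange: 9×2 + 15×0 + 12×3 + 15×4 + 8×1 + 14×5 = 192
Teal: 9×4 + 15×3 + 12×2 + 15×2 + 8×3 + 14×0 = 159
Blue: 9×5 + 15×4 + 12×1 + 15×1 + 8×2 + 14×3 = 190

Red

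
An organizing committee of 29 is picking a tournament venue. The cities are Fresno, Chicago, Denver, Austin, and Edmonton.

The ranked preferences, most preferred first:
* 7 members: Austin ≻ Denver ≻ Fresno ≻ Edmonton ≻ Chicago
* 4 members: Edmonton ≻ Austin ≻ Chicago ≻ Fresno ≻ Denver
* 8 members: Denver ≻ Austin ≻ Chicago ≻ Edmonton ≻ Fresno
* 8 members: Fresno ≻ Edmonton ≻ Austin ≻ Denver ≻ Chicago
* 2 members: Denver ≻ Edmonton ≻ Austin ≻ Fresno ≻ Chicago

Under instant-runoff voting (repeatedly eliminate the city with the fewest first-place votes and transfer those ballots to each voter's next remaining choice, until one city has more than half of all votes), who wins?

Round 1: Fresno 8, Chicago 0, Denver 10, Austin 7, Edmonton 4. Chicago eliminated.
Round 2: Fresno 8, Denver 10, Austin 7, Edmonton 4. Edmonton eliminated.
Round 3: Fresno 8, Denver 10, Austin 11. Fresno eliminated.
Round 4: Denver 10, Austin 19. Austin has a majority (≥15).

Austin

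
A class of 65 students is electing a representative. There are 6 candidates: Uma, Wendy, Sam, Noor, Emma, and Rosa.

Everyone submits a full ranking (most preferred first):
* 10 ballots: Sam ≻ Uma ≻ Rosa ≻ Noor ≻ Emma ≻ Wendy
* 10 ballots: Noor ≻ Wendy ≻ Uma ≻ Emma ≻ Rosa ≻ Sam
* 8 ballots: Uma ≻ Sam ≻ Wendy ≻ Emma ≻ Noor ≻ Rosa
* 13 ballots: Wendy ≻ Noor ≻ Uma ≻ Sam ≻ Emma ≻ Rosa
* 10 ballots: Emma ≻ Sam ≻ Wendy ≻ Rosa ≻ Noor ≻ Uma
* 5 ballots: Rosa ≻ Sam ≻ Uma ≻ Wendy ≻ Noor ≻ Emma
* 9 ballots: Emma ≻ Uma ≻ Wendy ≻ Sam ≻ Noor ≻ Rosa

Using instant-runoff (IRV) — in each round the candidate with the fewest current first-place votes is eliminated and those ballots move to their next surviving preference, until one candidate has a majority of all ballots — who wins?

Sam

Round 1: Uma 8, Wendy 13, Sam 10, Noor 10, Emma 19, Rosa 5. Rosa eliminated.
Round 2: Uma 8, Wendy 13, Sam 15, Noor 10, Emma 19. Uma eliminated.
Round 3: Wendy 13, Sam 23, Noor 10, Emma 19. Noor eliminated.
Round 4: Wendy 23, Sam 23, Emma 19. Emma eliminated.
Round 5: Wendy 32, Sam 33. Sam has a majority (≥33).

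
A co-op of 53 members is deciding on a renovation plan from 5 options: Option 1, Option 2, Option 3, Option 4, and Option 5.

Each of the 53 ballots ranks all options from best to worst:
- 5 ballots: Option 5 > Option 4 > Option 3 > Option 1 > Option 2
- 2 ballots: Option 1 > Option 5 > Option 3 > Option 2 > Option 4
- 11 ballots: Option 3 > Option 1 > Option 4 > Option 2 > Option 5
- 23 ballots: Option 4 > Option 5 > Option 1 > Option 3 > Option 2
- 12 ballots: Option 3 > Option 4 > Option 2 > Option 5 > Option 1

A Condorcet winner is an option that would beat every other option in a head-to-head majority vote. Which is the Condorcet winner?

Option 4

Option 4 vs Option 1: 40–13
Option 4 vs Option 2: 51–2
Option 4 vs Option 3: 28–25
Option 4 vs Option 5: 46–7
Option 4 beats every other option.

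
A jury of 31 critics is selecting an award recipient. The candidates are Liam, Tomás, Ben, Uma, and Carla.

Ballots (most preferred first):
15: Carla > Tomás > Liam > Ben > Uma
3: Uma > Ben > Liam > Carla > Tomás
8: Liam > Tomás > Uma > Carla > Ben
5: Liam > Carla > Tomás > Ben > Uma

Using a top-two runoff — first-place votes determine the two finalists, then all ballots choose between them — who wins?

Round 1 first-place votes: Liam 13, Tomás 0, Ben 0, Uma 3, Carla 15. Carla and Liam advance.
Runoff: Carla is ranked above Liam on 15 ballots, Liam above Carla on 16.

Liam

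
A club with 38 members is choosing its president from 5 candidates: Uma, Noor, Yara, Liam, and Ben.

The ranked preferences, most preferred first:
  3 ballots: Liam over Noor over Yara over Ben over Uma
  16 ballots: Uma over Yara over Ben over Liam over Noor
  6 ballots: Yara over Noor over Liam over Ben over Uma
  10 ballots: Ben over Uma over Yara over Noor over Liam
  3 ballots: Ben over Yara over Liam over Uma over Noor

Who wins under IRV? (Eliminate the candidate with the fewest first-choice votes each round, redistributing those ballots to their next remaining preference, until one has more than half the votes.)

Round 1: Uma 16, Noor 0, Yara 6, Liam 3, Ben 13. Noor eliminated.
Round 2: Uma 16, Yara 6, Liam 3, Ben 13. Liam eliminated.
Round 3: Uma 16, Yara 9, Ben 13. Yara eliminated.
Round 4: Uma 16, Ben 22. Ben has a majority (≥20).

Ben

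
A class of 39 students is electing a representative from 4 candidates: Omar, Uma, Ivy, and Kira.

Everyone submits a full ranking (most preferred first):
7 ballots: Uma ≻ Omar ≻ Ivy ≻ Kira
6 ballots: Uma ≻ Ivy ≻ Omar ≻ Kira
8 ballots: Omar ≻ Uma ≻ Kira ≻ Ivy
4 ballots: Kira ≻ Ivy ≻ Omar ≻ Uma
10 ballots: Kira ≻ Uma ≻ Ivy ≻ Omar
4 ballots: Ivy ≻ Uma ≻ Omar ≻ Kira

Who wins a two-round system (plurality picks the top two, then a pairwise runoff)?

Uma

Round 1 first-place votes: Omar 8, Uma 13, Ivy 4, Kira 14. Kira and Uma advance.
Runoff: Kira is ranked above Uma on 14 ballots, Uma above Kira on 25.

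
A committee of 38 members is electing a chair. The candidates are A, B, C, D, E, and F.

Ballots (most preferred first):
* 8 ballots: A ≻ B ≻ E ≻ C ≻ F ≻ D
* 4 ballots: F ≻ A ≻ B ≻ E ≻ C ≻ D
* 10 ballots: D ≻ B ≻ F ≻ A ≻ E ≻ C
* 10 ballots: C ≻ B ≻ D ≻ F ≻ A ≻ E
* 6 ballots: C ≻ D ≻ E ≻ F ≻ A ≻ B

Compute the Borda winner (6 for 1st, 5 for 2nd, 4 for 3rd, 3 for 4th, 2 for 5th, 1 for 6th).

A: 8×6 + 4×5 + 10×3 + 10×2 + 6×2 = 130
B: 8×5 + 4×4 + 10×5 + 10×5 + 6×1 = 162
C: 8×3 + 4×2 + 10×1 + 10×6 + 6×6 = 138
D: 8×1 + 4×1 + 10×6 + 10×4 + 6×5 = 142
E: 8×4 + 4×3 + 10×2 + 10×1 + 6×4 = 98
F: 8×2 + 4×6 + 10×4 + 10×3 + 6×3 = 128

B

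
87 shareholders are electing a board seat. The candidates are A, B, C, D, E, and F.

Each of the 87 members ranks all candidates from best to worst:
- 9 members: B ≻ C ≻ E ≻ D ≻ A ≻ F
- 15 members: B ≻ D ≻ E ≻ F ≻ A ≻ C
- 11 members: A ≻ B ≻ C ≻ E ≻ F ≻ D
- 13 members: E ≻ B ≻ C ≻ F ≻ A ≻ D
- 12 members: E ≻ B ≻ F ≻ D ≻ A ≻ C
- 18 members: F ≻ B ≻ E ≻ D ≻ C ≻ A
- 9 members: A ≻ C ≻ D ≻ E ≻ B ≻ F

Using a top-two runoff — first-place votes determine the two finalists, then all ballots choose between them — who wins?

B

Round 1 first-place votes: A 20, B 24, C 0, D 0, E 25, F 18. E and B advance.
Runoff: E is ranked above B on 34 ballots, B above E on 53.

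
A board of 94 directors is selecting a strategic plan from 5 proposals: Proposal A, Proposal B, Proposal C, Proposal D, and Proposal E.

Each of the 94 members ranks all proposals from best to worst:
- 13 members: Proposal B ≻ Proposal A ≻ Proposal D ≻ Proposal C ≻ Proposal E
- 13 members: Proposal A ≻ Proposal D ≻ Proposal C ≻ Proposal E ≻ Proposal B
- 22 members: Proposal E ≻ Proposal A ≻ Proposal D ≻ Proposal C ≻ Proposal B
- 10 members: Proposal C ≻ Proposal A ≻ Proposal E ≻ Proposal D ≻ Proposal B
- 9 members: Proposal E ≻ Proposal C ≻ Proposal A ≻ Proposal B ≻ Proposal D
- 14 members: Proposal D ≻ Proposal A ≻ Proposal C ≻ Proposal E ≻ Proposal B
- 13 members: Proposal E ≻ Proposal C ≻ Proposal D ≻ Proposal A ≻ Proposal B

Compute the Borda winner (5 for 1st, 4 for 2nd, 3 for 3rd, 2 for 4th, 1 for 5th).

Proposal A

Proposal A: 13×4 + 13×5 + 22×4 + 10×4 + 9×3 + 14×4 + 13×2 = 354
Proposal B: 13×5 + 13×1 + 22×1 + 10×1 + 9×2 + 14×1 + 13×1 = 155
Proposal C: 13×2 + 13×3 + 22×2 + 10×5 + 9×4 + 14×3 + 13×4 = 289
Proposal D: 13×3 + 13×4 + 22×3 + 10×2 + 9×1 + 14×5 + 13×3 = 295
Proposal E: 13×1 + 13×2 + 22×5 + 10×3 + 9×5 + 14×2 + 13×5 = 317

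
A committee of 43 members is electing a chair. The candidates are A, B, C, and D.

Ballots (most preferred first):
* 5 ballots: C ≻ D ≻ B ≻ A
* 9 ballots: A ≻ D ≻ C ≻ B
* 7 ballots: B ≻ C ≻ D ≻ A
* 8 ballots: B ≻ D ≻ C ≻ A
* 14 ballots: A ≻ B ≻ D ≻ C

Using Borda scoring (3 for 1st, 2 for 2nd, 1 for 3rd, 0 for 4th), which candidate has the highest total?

A: 5×0 + 9×3 + 7×0 + 8×0 + 14×3 = 69
B: 5×1 + 9×0 + 7×3 + 8×3 + 14×2 = 78
C: 5×3 + 9×1 + 7×2 + 8×1 + 14×0 = 46
D: 5×2 + 9×2 + 7×1 + 8×2 + 14×1 = 65

B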